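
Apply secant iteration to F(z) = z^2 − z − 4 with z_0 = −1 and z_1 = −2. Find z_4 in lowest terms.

−114/73

F(−1) = −2, F(−2) = 2. z_2 = (−2) − 2·((−2) − (−1))/(2 − (−2)) = −3/2.
F(−2) = 2, F(−3/2) = −1/4. z_3 = (−3/2) − (−1/4)·((−3/2) − (−2))/((−1/4) − 2) = −14/9.
F(−3/2) = −1/4, F(−14/9) = −2/81. z_4 = (−14/9) − (−2/81)·((−14/9) − (−3/2))/((−2/81) − (−1/4)) = −114/73.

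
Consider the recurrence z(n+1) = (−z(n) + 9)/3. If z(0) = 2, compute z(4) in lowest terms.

182/81

z(1) = (−2 + 9)/3 = 7/3.
z(2) = (−(7/3) + 9)/3 = 20/9.
z(3) = (−(20/9) + 9)/3 = 61/27.
z(4) = (−(61/27) + 9)/3 = 182/81.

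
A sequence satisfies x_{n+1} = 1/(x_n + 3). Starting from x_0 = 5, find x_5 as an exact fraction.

x_1 = 1/(5 + 3) = 1/8.
x_2 = 1/(1/8 + 3) = 8/25.
x_3 = 1/(8/25 + 3) = 25/83.
x_4 = 1/(25/83 + 3) = 83/274.
x_5 = 1/(83/274 + 3) = 274/905.

274/905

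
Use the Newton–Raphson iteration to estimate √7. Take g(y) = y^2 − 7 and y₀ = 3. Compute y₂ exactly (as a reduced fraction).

g'(y) = 2y.
g(3) = 2, g'(3) = 6, so y₁ = 3 − 2/6 = 8/3.
g(8/3) = 1/9, g'(8/3) = 16/3, so y₂ = (8/3) − (1/9)/(16/3) = 127/48.

127/48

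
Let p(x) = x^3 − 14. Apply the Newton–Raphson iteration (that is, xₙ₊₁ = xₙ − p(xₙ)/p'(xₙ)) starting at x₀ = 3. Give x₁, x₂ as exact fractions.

p'(x) = 3x^2.
p(3) = 13, p'(3) = 27, so x₁ = 3 − 13/27 = 68/27.
p(68/27) = 38870/19683, p'(68/27) = 4624/243, so x₂ = (68/27) − (38870/19683)/(4624/243) = 452213/187272.

x₁ = 68/27, x₂ = 452213/187272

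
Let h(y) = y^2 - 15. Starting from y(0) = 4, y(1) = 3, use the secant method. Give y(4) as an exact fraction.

h(4) = 1, h(3) = -6. y(2) = 3 - (-6)·(3 - 4)/((-6) - 1) = 27/7.
h(3) = -6, h(27/7) = -6/49. y(3) = (27/7) - (-6/49)·((27/7) - 3)/((-6/49) - (-6)) = 31/8.
h(27/7) = -6/49, h(31/8) = 1/64. y(4) = (31/8) - (1/64)·((31/8) - (27/7))/((1/64) - (-6/49)) = 1677/433.

1677/433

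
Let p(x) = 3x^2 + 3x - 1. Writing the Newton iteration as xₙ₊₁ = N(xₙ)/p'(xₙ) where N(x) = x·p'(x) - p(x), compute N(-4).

49

p'(x) = 6x + 3.
N(x) = x·p'(x) - p(x) = x·(6x + 3) - (3x^2 + 3x - 1) = 3x^2 + 1.
N(-4) = 49.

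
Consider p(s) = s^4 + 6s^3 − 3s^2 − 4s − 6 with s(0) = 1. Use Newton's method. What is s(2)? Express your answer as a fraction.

879/656

p'(s) = 4s^3 + 18s^2 − 6s − 4.
p(1) = −6, p'(1) = 12, so s(1) = 1 − (−6)/12 = 3/2.
p(3/2) = 105/16, p'(3/2) = 41, so s(2) = (3/2) − (105/16)/41 = 879/656.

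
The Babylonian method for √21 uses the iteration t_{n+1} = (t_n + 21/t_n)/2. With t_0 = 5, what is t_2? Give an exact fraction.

527/115

t_1 = (5 + 21/5)/2 = 23/5.
t_2 = (23/5 + 21/(23/5))/2 = 527/115.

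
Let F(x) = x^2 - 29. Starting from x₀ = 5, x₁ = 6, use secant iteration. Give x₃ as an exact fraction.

673/125

F(5) = -4, F(6) = 7. x₂ = 6 - 7·(6 - 5)/(7 - (-4)) = 59/11.
F(6) = 7, F(59/11) = -28/121. x₃ = (59/11) - (-28/121)·((59/11) - 6)/((-28/121) - 7) = 673/125.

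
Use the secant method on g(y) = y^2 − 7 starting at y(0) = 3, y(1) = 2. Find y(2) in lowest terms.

13/5

g(3) = 2, g(2) = −3. y(2) = 2 − (−3)·(2 − 3)/((−3) − 2) = 13/5.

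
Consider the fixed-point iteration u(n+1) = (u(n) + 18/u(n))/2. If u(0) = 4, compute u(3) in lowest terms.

u(1) = (4 + 18/4)/2 = 17/4.
u(2) = (17/4 + 18/(17/4))/2 = 577/136.
u(3) = (577/136 + 18/(577/136))/2 = 665857/156944.

665857/156944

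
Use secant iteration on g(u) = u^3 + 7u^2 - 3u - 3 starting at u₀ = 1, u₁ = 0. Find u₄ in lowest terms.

29550/41983

g(1) = 2, g(0) = -3. u₂ = 0 - (-3)·(0 - 1)/((-3) - 2) = 3/5.
g(0) = -3, g(3/5) = -258/125. u₃ = (3/5) - (-258/125)·((3/5) - 0)/((-258/125) - (-3)) = 25/13.
g(3/5) = -258/125, g(25/13) = 53234/2197. u₄ = (25/13) - (53234/2197)·((25/13) - (3/5))/((53234/2197) - (-258/125)) = 29550/41983.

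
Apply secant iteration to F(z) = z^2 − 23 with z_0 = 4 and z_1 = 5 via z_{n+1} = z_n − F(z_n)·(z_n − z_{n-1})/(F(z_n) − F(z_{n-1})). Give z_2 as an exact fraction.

43/9

F(4) = −7, F(5) = 2. z_2 = 5 − 2·(5 − 4)/(2 − (−7)) = 43/9.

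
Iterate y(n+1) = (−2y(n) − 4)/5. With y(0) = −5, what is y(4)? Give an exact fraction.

y(1) = (−2·(−5) − 4)/5 = 6/5.
y(2) = (−2·(6/5) − 4)/5 = −32/25.
y(3) = (−2·(−32/25) − 4)/5 = −36/125.
y(4) = (−2·(−36/125) − 4)/5 = −428/625.

−428/625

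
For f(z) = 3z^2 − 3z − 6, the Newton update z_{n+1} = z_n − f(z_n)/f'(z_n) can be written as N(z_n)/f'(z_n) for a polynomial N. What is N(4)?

f'(z) = 6z − 3.
N(z) = z·f'(z) − f(z) = z·(6z − 3) − (3z^2 − 3z − 6) = 3z^2 + 6.
N(4) = 54.

54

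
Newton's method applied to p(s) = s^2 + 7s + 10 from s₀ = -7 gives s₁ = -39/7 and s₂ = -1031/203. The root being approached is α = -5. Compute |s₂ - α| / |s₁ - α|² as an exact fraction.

s₁ - α = -39/7 - (-5) = -39/7 + 5 = -4/7, so |s₁ - α| = 4/7.
s₂ - α = -1031/203 - (-5) = -1031/203 + 5 = -16/203, so |s₂ - α| = 16/203.
|s₁ - α|² = 16/49.
Ratio = (16/203) / (16/49) = 7/29.

7/29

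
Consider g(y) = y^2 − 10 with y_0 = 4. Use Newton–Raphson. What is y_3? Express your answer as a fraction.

216401/68432

g'(y) = 2y.
g(4) = 6, g'(4) = 8, so y_1 = 4 − 6/8 = 13/4.
g(13/4) = 9/16, g'(13/4) = 13/2, so y_2 = (13/4) − (9/16)/(13/2) = 329/104.
g(329/104) = 81/10816, g'(329/104) = 329/52, so y_3 = (329/104) − (81/10816)/(329/52) = 216401/68432.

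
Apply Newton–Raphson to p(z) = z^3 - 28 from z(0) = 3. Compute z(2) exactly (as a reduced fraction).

p'(z) = 3z^2.
p(3) = -1, p'(3) = 27, so z(1) = 3 - (-1)/27 = 82/27.
p(82/27) = 244/19683, p'(82/27) = 6724/243, so z(2) = (82/27) - (244/19683)/(6724/243) = 413465/136161.

413465/136161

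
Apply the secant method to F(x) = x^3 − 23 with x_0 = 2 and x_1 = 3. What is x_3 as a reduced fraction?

F(2) = −15, F(3) = 4. x_2 = 3 − 4·(3 − 2)/(4 − (−15)) = 53/19.
F(3) = 4, F(53/19) = −8880/6859. x_3 = (53/19) − (−8880/6859)·((53/19) − 3)/((−8880/6859) − 4) = 25793/9079.

25793/9079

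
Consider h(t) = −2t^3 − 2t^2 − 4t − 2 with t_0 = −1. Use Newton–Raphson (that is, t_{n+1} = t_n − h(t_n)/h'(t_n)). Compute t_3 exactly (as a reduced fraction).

h'(t) = −6t^2 − 4t − 4.
h(−1) = 2, h'(−1) = −6, so t_1 = (−1) − 2/(−6) = −2/3.
h(−2/3) = 10/27, h'(−2/3) = −4, so t_2 = (−2/3) − (10/27)/(−4) = −31/54.
h(−31/54) = 1225/78732, h'(−31/54) = −1789/486, so t_3 = (−31/54) − (1225/78732)/(−1789/486) = −82576/144909.

−82576/144909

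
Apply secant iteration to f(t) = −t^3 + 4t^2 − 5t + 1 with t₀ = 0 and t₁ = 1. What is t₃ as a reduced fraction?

−1/3

f(0) = 1, f(1) = −1. t₂ = 1 − (−1)·(1 − 0)/((−1) − 1) = 1/2.
f(1) = −1, f(1/2) = −5/8. t₃ = (1/2) − (−5/8)·((1/2) − 1)/((−5/8) − (−1)) = −1/3.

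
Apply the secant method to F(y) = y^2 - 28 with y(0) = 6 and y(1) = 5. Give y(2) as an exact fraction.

F(6) = 8, F(5) = -3. y(2) = 5 - (-3)·(5 - 6)/((-3) - 8) = 58/11.

58/11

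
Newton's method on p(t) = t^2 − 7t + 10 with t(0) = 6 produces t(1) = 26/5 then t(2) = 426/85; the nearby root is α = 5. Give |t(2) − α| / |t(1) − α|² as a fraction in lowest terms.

5/17

t(1) − α = 26/5 − 5 = 1/5, so |t(1) − α| = 1/5.
t(2) − α = 426/85 − 5 = 1/85, so |t(2) − α| = 1/85.
|t(1) − α|² = 1/25.
Ratio = (1/85) / (1/25) = 5/17.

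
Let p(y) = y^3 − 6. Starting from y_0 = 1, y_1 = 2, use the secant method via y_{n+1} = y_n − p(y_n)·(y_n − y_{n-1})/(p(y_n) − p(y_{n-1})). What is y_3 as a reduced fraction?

p(1) = −5, p(2) = 2. y_2 = 2 − 2·(2 − 1)/(2 − (−5)) = 12/7.
p(2) = 2, p(12/7) = −330/343. y_3 = (12/7) − (−330/343)·((12/7) − 2)/((−330/343) − 2) = 459/254.

459/254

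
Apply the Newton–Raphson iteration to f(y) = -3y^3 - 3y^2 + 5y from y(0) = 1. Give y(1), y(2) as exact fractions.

y(1) = 9/10, y(2) = 3402/3845

f'(y) = -9y^2 - 6y + 5.
f(1) = -1, f'(1) = -10, so y(1) = 1 - (-1)/(-10) = 9/10.
f(9/10) = -117/1000, f'(9/10) = -769/100, so y(2) = (9/10) - (-117/1000)/(-769/100) = 3402/3845.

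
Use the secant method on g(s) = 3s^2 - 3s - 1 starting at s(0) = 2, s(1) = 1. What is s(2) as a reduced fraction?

g(2) = 5, g(1) = -1. s(2) = 1 - (-1)·(1 - 2)/((-1) - 5) = 7/6.

7/6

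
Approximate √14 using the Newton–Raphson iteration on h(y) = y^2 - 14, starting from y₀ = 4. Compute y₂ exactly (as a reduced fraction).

h'(y) = 2y.
h(4) = 2, h'(4) = 8, so y₁ = 4 - 2/8 = 15/4.
h(15/4) = 1/16, h'(15/4) = 15/2, so y₂ = (15/4) - (1/16)/(15/2) = 449/120.

449/120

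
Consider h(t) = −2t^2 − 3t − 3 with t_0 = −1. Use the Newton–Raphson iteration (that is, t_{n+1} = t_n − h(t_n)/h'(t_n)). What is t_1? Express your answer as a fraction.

1

h'(t) = −4t − 3.
h(−1) = −2, h'(−1) = 1, so t_1 = (−1) − (−2)/1 = 1.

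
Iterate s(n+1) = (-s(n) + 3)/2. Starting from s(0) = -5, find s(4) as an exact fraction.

s(1) = (-(-5) + 3)/2 = 4.
s(2) = (-4 + 3)/2 = -1/2.
s(3) = (-(-1/2) + 3)/2 = 7/4.
s(4) = (-(7/4) + 3)/2 = 5/8.

5/8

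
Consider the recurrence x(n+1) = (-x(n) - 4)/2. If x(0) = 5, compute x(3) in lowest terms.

-17/8

x(1) = (-5 - 4)/2 = -9/2.
x(2) = (-(-9/2) - 4)/2 = 1/4.
x(3) = (-(1/4) - 4)/2 = -17/8.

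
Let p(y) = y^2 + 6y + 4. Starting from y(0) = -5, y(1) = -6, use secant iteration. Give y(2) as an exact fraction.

p(-5) = -1, p(-6) = 4. y(2) = (-6) - 4·((-6) - (-5))/(4 - (-1)) = -26/5.

-26/5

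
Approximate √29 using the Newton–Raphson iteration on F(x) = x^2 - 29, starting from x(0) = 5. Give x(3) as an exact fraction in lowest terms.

F'(x) = 2x.
F(5) = -4, F'(5) = 10, so x(1) = 5 - (-4)/10 = 27/5.
F(27/5) = 4/25, F'(27/5) = 54/5, so x(2) = (27/5) - (4/25)/(54/5) = 727/135.
F(727/135) = 4/18225, F'(727/135) = 1454/135, so x(3) = (727/135) - (4/18225)/(1454/135) = 528527/98145.

528527/98145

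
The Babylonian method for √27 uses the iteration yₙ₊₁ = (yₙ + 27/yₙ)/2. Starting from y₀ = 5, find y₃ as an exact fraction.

3650401/702520

y₁ = (5 + 27/5)/2 = 26/5.
y₂ = (26/5 + 27/(26/5))/2 = 1351/260.
y₃ = (1351/260 + 27/(1351/260))/2 = 3650401/702520.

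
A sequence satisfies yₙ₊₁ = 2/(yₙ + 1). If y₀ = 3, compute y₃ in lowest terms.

6/7

y₁ = 2/(3 + 1) = 1/2.
y₂ = 2/(1/2 + 1) = 4/3.
y₃ = 2/(4/3 + 1) = 6/7.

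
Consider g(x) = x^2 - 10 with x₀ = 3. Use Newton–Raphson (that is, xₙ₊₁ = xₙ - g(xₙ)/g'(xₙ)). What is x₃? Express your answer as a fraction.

1039681/328776

g'(x) = 2x.
g(3) = -1, g'(3) = 6, so x₁ = 3 - (-1)/6 = 19/6.
g(19/6) = 1/36, g'(19/6) = 19/3, so x₂ = (19/6) - (1/36)/(19/3) = 721/228.
g(721/228) = 1/51984, g'(721/228) = 721/114, so x₃ = (721/228) - (1/51984)/(721/114) = 1039681/328776.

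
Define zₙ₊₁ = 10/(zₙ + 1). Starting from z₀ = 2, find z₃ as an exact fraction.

130/43

z₁ = 10/(2 + 1) = 10/3.
z₂ = 10/(10/3 + 1) = 30/13.
z₃ = 10/(30/13 + 1) = 130/43.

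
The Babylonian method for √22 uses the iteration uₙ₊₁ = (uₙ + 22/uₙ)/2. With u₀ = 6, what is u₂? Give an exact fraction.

u₁ = (6 + 22/6)/2 = 29/6.
u₂ = (29/6 + 22/(29/6))/2 = 1633/348.

1633/348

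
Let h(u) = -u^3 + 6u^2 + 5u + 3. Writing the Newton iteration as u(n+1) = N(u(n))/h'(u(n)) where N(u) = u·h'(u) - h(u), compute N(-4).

h'(u) = -3u^2 + 12u + 5.
N(u) = u·h'(u) - h(u) = u·(-3u^2 + 12u + 5) - (-u^3 + 6u^2 + 5u + 3) = -2u^3 + 6u^2 - 3.
N(-4) = 221.

221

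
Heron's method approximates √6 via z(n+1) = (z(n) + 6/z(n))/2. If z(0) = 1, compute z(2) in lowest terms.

z(1) = (1 + 6/1)/2 = 7/2.
z(2) = (7/2 + 6/(7/2))/2 = 73/28.

73/28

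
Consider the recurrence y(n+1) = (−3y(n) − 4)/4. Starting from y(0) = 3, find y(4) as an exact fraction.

143/256

y(1) = (−3·3 − 4)/4 = −13/4.
y(2) = (−3·(−13/4) − 4)/4 = 23/16.
y(3) = (−3·(23/16) − 4)/4 = −133/64.
y(4) = (−3·(−133/64) − 4)/4 = 143/256.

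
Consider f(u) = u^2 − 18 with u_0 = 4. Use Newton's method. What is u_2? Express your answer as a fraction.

577/136

f'(u) = 2u.
f(4) = −2, f'(4) = 8, so u_1 = 4 − (−2)/8 = 17/4.
f(17/4) = 1/16, f'(17/4) = 17/2, so u_2 = (17/4) − (1/16)/(17/2) = 577/136.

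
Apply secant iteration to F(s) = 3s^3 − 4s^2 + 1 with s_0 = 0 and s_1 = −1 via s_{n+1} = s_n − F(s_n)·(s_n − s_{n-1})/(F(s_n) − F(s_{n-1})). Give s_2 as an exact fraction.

F(0) = 1, F(−1) = −6. s_2 = (−1) − (−6)·((−1) − 0)/((−6) − 1) = −1/7.

−1/7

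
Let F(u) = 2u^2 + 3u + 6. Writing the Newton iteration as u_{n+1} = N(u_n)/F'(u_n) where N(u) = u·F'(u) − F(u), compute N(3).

12

F'(u) = 4u + 3.
N(u) = u·F'(u) − F(u) = u·(4u + 3) − (2u^2 + 3u + 6) = 2u^2 − 6.
N(3) = 12.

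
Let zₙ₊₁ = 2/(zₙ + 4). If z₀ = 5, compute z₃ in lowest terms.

38/85

z₁ = 2/(5 + 4) = 2/9.
z₂ = 2/(2/9 + 4) = 9/19.
z₃ = 2/(9/19 + 4) = 38/85.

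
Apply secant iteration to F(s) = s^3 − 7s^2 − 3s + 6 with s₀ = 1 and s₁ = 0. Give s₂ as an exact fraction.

2/3

F(1) = −3, F(0) = 6. s₂ = 0 − 6·(0 − 1)/(6 − (−3)) = 2/3.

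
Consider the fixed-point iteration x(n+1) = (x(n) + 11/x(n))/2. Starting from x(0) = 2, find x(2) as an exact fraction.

401/120

x(1) = (2 + 11/2)/2 = 15/4.
x(2) = (15/4 + 11/(15/4))/2 = 401/120.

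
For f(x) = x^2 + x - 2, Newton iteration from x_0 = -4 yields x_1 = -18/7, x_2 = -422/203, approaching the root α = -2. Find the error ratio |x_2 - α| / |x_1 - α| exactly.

4/29

x_1 - α = -18/7 - (-2) = -18/7 + 2 = -4/7, so |x_1 - α| = 4/7.
x_2 - α = -422/203 - (-2) = -422/203 + 2 = -16/203, so |x_2 - α| = 16/203.
Ratio = (16/203) / (4/7) = 4/29.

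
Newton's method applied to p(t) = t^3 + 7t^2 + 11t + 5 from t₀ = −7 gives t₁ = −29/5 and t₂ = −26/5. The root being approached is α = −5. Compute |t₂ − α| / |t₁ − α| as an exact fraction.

t₁ − α = −29/5 − (−5) = −29/5 + 5 = −4/5, so |t₁ − α| = 4/5.
t₂ − α = −26/5 − (−5) = −26/5 + 5 = −1/5, so |t₂ − α| = 1/5.
Ratio = (1/5) / (4/5) = 1/4.

1/4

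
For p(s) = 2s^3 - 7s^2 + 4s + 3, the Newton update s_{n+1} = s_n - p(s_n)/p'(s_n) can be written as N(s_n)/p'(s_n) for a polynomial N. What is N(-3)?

p'(s) = 6s^2 - 14s + 4.
N(s) = s·p'(s) - p(s) = s·(6s^2 - 14s + 4) - (2s^3 - 7s^2 + 4s + 3) = 4s^3 - 7s^2 - 3.
N(-3) = -174.

-174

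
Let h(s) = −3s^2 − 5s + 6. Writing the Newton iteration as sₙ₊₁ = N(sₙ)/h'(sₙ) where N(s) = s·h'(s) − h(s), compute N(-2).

h'(s) = −6s − 5.
N(s) = s·h'(s) − h(s) = s·(−6s − 5) − (−3s^2 − 5s + 6) = −3s^2 − 6.
N(-2) = −18.

−18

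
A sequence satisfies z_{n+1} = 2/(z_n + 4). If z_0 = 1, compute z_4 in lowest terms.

49/109

z_1 = 2/(1 + 4) = 2/5.
z_2 = 2/(2/5 + 4) = 5/11.
z_3 = 2/(5/11 + 4) = 22/49.
z_4 = 2/(22/49 + 4) = 49/109.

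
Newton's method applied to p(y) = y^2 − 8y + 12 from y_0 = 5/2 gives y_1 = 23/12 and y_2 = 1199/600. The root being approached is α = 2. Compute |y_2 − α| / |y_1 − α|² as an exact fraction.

6/25

y_1 − α = 23/12 − 2 = −1/12, so |y_1 − α| = 1/12.
y_2 − α = 1199/600 − 2 = −1/600, so |y_2 − α| = 1/600.
|y_1 − α|² = 1/144.
Ratio = (1/600) / (1/144) = 6/25.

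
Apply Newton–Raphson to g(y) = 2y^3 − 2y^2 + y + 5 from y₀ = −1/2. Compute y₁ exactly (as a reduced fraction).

g'(y) = 6y^2 − 4y + 1.
g(−1/2) = 15/4, g'(−1/2) = 9/2, so y₁ = (−1/2) − (15/4)/(9/2) = −4/3.

−4/3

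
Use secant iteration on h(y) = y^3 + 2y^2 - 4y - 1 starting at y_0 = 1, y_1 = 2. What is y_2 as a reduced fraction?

h(1) = -2, h(2) = 7. y_2 = 2 - 7·(2 - 1)/(7 - (-2)) = 11/9.

11/9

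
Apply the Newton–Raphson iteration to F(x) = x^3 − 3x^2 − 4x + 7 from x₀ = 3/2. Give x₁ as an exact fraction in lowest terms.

F'(x) = 3x^2 − 6x − 4.
F(3/2) = −19/8, F'(3/2) = −25/4, so x₁ = (3/2) − (−19/8)/(−25/4) = 28/25.

28/25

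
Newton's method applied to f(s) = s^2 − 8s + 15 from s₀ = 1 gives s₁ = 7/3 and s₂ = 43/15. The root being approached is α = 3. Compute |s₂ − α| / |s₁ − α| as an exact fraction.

1/5

s₁ − α = 7/3 − 3 = −2/3, so |s₁ − α| = 2/3.
s₂ − α = 43/15 − 3 = −2/15, so |s₂ − α| = 2/15.
Ratio = (2/15) / (2/3) = 1/5.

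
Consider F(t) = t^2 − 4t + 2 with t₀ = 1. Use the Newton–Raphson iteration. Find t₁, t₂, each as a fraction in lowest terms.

F'(t) = 2t − 4.
F(1) = −1, F'(1) = −2, so t₁ = 1 − (−1)/(−2) = 1/2.
F(1/2) = 1/4, F'(1/2) = −3, so t₂ = (1/2) − (1/4)/(−3) = 7/12.

t₁ = 1/2, t₂ = 7/12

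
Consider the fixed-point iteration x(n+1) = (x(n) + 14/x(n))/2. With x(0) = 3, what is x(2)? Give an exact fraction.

x(1) = (3 + 14/3)/2 = 23/6.
x(2) = (23/6 + 14/(23/6))/2 = 1033/276.

1033/276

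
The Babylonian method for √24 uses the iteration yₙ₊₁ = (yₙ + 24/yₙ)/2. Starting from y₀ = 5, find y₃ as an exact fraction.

46099201/9409960

y₁ = (5 + 24/5)/2 = 49/10.
y₂ = (49/10 + 24/(49/10))/2 = 4801/980.
y₃ = (4801/980 + 24/(4801/980))/2 = 46099201/9409960.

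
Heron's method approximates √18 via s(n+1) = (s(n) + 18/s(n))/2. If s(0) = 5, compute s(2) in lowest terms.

3649/860

s(1) = (5 + 18/5)/2 = 43/10.
s(2) = (43/10 + 18/(43/10))/2 = 3649/860.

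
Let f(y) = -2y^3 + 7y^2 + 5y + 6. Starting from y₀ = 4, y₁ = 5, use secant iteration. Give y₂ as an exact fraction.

113/27

f(4) = 10, f(5) = -44. y₂ = 5 - (-44)·(5 - 4)/((-44) - 10) = 113/27.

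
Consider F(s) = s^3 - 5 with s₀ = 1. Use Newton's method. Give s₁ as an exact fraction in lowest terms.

F'(s) = 3s^2.
F(1) = -4, F'(1) = 3, so s₁ = 1 - (-4)/3 = 7/3.

7/3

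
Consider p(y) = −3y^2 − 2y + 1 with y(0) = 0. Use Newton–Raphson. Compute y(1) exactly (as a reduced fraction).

p'(y) = −6y − 2.
p(0) = 1, p'(0) = −2, so y(1) = 0 − 1/(−2) = 1/2.

1/2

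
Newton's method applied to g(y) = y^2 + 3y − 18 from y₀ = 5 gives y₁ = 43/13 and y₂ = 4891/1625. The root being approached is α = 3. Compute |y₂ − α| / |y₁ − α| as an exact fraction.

4/125

y₁ − α = 43/13 − 3 = 4/13, so |y₁ − α| = 4/13.
y₂ − α = 4891/1625 − 3 = 16/1625, so |y₂ − α| = 16/1625.
Ratio = (16/1625) / (4/13) = 4/125.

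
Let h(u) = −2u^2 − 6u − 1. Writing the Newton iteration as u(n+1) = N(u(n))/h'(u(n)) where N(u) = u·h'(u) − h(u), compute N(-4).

−31

h'(u) = −4u − 6.
N(u) = u·h'(u) − h(u) = u·(−4u − 6) − (−2u^2 − 6u − 1) = −2u^2 + 1.
N(-4) = −31.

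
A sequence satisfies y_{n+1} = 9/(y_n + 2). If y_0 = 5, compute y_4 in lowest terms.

y_1 = 9/(5 + 2) = 9/7.
y_2 = 9/(9/7 + 2) = 63/23.
y_3 = 9/(63/23 + 2) = 207/109.
y_4 = 9/(207/109 + 2) = 981/425.

981/425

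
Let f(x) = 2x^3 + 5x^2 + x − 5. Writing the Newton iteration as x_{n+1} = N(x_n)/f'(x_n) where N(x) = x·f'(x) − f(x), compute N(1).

f'(x) = 6x^2 + 10x + 1.
N(x) = x·f'(x) − f(x) = x·(6x^2 + 10x + 1) − (2x^3 + 5x^2 + x − 5) = 4x^3 + 5x^2 + 5.
N(1) = 14.

14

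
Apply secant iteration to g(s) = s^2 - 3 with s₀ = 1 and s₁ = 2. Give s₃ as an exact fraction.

g(1) = -2, g(2) = 1. s₂ = 2 - 1·(2 - 1)/(1 - (-2)) = 5/3.
g(2) = 1, g(5/3) = -2/9. s₃ = (5/3) - (-2/9)·((5/3) - 2)/((-2/9) - 1) = 19/11.

19/11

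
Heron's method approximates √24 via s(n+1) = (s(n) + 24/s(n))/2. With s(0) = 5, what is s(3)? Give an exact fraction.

s(1) = (5 + 24/5)/2 = 49/10.
s(2) = (49/10 + 24/(49/10))/2 = 4801/980.
s(3) = (4801/980 + 24/(4801/980))/2 = 46099201/9409960.

46099201/9409960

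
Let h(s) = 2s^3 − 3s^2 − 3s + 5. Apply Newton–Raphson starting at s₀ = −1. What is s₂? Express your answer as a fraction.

−535/423

h'(s) = 6s^2 − 6s − 3.
h(−1) = 3, h'(−1) = 9, so s₁ = (−1) − 3/9 = −4/3.
h(−4/3) = −29/27, h'(−4/3) = 47/3, so s₂ = (−4/3) − (−29/27)/(47/3) = −535/423.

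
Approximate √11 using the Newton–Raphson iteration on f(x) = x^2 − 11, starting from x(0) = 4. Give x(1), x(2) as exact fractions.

x(1) = 27/8, x(2) = 1433/432

f'(x) = 2x.
f(4) = 5, f'(4) = 8, so x(1) = 4 − 5/8 = 27/8.
f(27/8) = 25/64, f'(27/8) = 27/4, so x(2) = (27/8) − (25/64)/(27/4) = 1433/432.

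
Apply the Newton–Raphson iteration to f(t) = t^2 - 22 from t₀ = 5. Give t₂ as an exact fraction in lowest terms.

4409/940

f'(t) = 2t.
f(5) = 3, f'(5) = 10, so t₁ = 5 - 3/10 = 47/10.
f(47/10) = 9/100, f'(47/10) = 47/5, so t₂ = (47/10) - (9/100)/(47/5) = 4409/940.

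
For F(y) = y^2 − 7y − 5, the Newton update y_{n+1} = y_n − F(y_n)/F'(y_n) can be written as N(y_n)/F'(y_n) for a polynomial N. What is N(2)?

F'(y) = 2y − 7.
N(y) = y·F'(y) − F(y) = y·(2y − 7) − (y^2 − 7y − 5) = y^2 + 5.
N(2) = 9.

9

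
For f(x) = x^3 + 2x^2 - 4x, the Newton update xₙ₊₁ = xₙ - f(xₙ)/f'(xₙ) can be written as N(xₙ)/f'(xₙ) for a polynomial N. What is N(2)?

24

f'(x) = 3x^2 + 4x - 4.
N(x) = x·f'(x) - f(x) = x·(3x^2 + 4x - 4) - (x^3 + 2x^2 - 4x) = 2x^3 + 2x^2.
N(2) = 24.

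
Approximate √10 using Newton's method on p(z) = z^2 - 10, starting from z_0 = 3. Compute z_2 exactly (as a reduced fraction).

p'(z) = 2z.
p(3) = -1, p'(3) = 6, so z_1 = 3 - (-1)/6 = 19/6.
p(19/6) = 1/36, p'(19/6) = 19/3, so z_2 = (19/6) - (1/36)/(19/3) = 721/228.

721/228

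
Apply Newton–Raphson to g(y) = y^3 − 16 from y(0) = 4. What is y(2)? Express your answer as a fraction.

70/27

g'(y) = 3y^2.
g(4) = 48, g'(4) = 48, so y(1) = 4 − 48/48 = 3.
g(3) = 11, g'(3) = 27, so y(2) = 3 − 11/27 = 70/27.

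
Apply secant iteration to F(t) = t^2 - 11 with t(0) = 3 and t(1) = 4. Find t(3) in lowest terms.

169/51

F(3) = -2, F(4) = 5. t(2) = 4 - 5·(4 - 3)/(5 - (-2)) = 23/7.
F(4) = 5, F(23/7) = -10/49. t(3) = (23/7) - (-10/49)·((23/7) - 4)/((-10/49) - 5) = 169/51.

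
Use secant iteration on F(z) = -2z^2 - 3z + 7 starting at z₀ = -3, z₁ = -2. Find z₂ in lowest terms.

F(-3) = -2, F(-2) = 5. z₂ = (-2) - 5·((-2) - (-3))/(5 - (-2)) = -19/7.

-19/7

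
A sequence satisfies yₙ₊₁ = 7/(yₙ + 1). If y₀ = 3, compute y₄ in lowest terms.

273/116

y₁ = 7/(3 + 1) = 7/4.
y₂ = 7/(7/4 + 1) = 28/11.
y₃ = 7/(28/11 + 1) = 77/39.
y₄ = 7/(77/39 + 1) = 273/116.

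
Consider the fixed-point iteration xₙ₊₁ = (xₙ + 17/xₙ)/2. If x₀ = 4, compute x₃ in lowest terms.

9478657/2298912

x₁ = (4 + 17/4)/2 = 33/8.
x₂ = (33/8 + 17/(33/8))/2 = 2177/528.
x₃ = (2177/528 + 17/(2177/528))/2 = 9478657/2298912.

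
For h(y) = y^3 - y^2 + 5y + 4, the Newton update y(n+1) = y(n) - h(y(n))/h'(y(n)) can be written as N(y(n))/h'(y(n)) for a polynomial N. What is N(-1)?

h'(y) = 3y^2 - 2y + 5.
N(y) = y·h'(y) - h(y) = y·(3y^2 - 2y + 5) - (y^3 - y^2 + 5y + 4) = 2y^3 - y^2 - 4.
N(-1) = -7.

-7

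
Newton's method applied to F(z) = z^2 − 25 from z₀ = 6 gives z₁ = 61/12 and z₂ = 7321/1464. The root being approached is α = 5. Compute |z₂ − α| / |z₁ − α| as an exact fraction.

z₁ − α = 61/12 − 5 = 1/12, so |z₁ − α| = 1/12.
z₂ − α = 7321/1464 − 5 = 1/1464, so |z₂ − α| = 1/1464.
Ratio = (1/1464) / (1/12) = 1/122.

1/122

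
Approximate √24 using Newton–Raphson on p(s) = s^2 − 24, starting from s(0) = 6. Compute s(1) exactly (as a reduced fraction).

p'(s) = 2s.
p(6) = 12, p'(6) = 12, so s(1) = 6 − 12/12 = 5.

5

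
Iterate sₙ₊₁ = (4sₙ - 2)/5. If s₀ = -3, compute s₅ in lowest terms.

s₁ = (4·(-3) - 2)/5 = -14/5.
s₂ = (4·(-14/5) - 2)/5 = -66/25.
s₃ = (4·(-66/25) - 2)/5 = -314/125.
s₄ = (4·(-314/125) - 2)/5 = -1506/625.
s₅ = (4·(-1506/625) - 2)/5 = -7274/3125.

-7274/3125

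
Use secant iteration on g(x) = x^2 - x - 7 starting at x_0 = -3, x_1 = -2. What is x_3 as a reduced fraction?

g(-3) = 5, g(-2) = -1. x_2 = (-2) - (-1)·((-2) - (-3))/((-1) - 5) = -13/6.
g(-2) = -1, g(-13/6) = -5/36. x_3 = (-13/6) - (-5/36)·((-13/6) - (-2))/((-5/36) - (-1)) = -68/31.

-68/31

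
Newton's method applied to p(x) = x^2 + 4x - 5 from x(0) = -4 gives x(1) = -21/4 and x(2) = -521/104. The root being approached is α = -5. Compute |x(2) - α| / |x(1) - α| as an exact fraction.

x(1) - α = -21/4 - (-5) = -21/4 + 5 = -1/4, so |x(1) - α| = 1/4.
x(2) - α = -521/104 - (-5) = -521/104 + 5 = -1/104, so |x(2) - α| = 1/104.
Ratio = (1/104) / (1/4) = 1/26.

1/26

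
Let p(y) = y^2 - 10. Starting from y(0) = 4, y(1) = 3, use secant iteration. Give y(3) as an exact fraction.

p(4) = 6, p(3) = -1. y(2) = 3 - (-1)·(3 - 4)/((-1) - 6) = 22/7.
p(3) = -1, p(22/7) = -6/49. y(3) = (22/7) - (-6/49)·((22/7) - 3)/((-6/49) - (-1)) = 136/43.

136/43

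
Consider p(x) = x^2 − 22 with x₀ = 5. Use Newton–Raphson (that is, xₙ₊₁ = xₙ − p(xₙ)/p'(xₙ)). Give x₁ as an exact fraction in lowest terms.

47/10

p'(x) = 2x.
p(5) = 3, p'(5) = 10, so x₁ = 5 − 3/10 = 47/10.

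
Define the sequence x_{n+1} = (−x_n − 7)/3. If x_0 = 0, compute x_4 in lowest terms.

x_1 = (−0 − 7)/3 = −7/3.
x_2 = (−(−7/3) − 7)/3 = −14/9.
x_3 = (−(−14/9) − 7)/3 = −49/27.
x_4 = (−(−49/27) − 7)/3 = −140/81.

−140/81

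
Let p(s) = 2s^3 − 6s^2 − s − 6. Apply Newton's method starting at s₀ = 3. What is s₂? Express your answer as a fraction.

526278/154207

p'(s) = 6s^2 − 12s − 1.
p(3) = −9, p'(3) = 17, so s₁ = 3 − (−9)/17 = 60/17.
p(60/17) = 17982/4913, p'(60/17) = 9071/289, so s₂ = (60/17) − (17982/4913)/(9071/289) = 526278/154207.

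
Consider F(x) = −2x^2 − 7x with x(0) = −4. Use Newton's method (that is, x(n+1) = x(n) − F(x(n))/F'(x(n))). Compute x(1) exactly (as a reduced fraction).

−32/9

F'(x) = −4x − 7.
F(−4) = −4, F'(−4) = 9, so x(1) = (−4) − (−4)/9 = −32/9.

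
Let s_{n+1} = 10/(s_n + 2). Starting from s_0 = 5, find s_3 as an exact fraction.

s_1 = 10/(5 + 2) = 10/7.
s_2 = 10/(10/7 + 2) = 35/12.
s_3 = 10/(35/12 + 2) = 120/59.

120/59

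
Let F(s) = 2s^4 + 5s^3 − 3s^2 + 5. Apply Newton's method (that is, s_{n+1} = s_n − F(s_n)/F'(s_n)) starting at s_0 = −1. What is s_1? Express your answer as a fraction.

−12/13

F'(s) = 8s^3 + 15s^2 − 6s.
F(−1) = −1, F'(−1) = 13, so s_1 = (−1) − (−1)/13 = −12/13.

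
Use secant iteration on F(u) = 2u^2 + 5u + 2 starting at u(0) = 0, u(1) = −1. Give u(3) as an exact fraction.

−2/5

F(0) = 2, F(−1) = −1. u(2) = (−1) − (−1)·((−1) − 0)/((−1) − 2) = −2/3.
F(−1) = −1, F(−2/3) = −4/9. u(3) = (−2/3) − (−4/9)·((−2/3) − (−1))/((−4/9) − (−1)) = −2/5.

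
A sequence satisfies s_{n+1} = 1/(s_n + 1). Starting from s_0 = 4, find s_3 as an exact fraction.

s_1 = 1/(4 + 1) = 1/5.
s_2 = 1/(1/5 + 1) = 5/6.
s_3 = 1/(5/6 + 1) = 6/11.

6/11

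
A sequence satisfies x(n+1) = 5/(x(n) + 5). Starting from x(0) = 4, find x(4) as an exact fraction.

x(1) = 5/(4 + 5) = 5/9.
x(2) = 5/(5/9 + 5) = 9/10.
x(3) = 5/(9/10 + 5) = 50/59.
x(4) = 5/(50/59 + 5) = 59/69.

59/69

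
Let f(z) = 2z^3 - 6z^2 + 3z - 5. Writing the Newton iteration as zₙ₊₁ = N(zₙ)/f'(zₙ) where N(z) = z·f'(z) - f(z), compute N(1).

3

f'(z) = 6z^2 - 12z + 3.
N(z) = z·f'(z) - f(z) = z·(6z^2 - 12z + 3) - (2z^3 - 6z^2 + 3z - 5) = 4z^3 - 6z^2 + 5.
N(1) = 3.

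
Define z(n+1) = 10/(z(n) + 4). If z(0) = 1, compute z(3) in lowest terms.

30/17

z(1) = 10/(1 + 4) = 2.
z(2) = 10/(2 + 4) = 5/3.
z(3) = 10/(5/3 + 4) = 30/17.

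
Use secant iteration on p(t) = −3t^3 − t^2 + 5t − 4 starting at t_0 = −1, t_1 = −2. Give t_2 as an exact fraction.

p(−1) = −7, p(−2) = 6. t_2 = (−2) − 6·((−2) − (−1))/(6 − (−7)) = −20/13.

−20/13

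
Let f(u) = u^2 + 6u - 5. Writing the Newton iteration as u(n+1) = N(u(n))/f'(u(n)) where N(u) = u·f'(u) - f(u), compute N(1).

6

f'(u) = 2u + 6.
N(u) = u·f'(u) - f(u) = u·(2u + 6) - (u^2 + 6u - 5) = u^2 + 5.
N(1) = 6.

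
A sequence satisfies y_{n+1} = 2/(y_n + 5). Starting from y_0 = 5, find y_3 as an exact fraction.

13/35

y_1 = 2/(5 + 5) = 1/5.
y_2 = 2/(1/5 + 5) = 5/13.
y_3 = 2/(5/13 + 5) = 13/35.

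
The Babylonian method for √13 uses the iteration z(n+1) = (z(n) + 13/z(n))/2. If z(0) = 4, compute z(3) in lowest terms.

5597777/1552544

z(1) = (4 + 13/4)/2 = 29/8.
z(2) = (29/8 + 13/(29/8))/2 = 1673/464.
z(3) = (1673/464 + 13/(1673/464))/2 = 5597777/1552544.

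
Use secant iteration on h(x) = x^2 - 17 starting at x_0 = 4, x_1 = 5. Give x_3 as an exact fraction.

169/41

h(4) = -1, h(5) = 8. x_2 = 5 - 8·(5 - 4)/(8 - (-1)) = 37/9.
h(5) = 8, h(37/9) = -8/81. x_3 = (37/9) - (-8/81)·((37/9) - 5)/((-8/81) - 8) = 169/41.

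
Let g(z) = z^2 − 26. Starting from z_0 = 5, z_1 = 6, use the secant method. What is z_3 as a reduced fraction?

311/61

g(5) = −1, g(6) = 10. z_2 = 6 − 10·(6 − 5)/(10 − (−1)) = 56/11.
g(6) = 10, g(56/11) = −10/121. z_3 = (56/11) − (−10/121)·((56/11) − 6)/((−10/121) − 10) = 311/61.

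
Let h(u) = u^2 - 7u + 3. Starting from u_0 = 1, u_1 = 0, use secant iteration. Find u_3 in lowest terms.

6/13

h(1) = -3, h(0) = 3. u_2 = 0 - 3·(0 - 1)/(3 - (-3)) = 1/2.
h(0) = 3, h(1/2) = -1/4. u_3 = (1/2) - (-1/4)·((1/2) - 0)/((-1/4) - 3) = 6/13.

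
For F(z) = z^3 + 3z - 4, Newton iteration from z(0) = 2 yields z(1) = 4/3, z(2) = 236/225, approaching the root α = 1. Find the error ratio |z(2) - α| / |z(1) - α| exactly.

11/75

z(1) - α = 4/3 - 1 = 1/3, so |z(1) - α| = 1/3.
z(2) - α = 236/225 - 1 = 11/225, so |z(2) - α| = 11/225.
Ratio = (11/225) / (1/3) = 11/75.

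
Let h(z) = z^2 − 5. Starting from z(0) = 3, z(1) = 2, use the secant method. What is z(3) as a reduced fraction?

47/21

h(3) = 4, h(2) = −1. z(2) = 2 − (−1)·(2 − 3)/((−1) − 4) = 11/5.
h(2) = −1, h(11/5) = −4/25. z(3) = (11/5) − (−4/25)·((11/5) − 2)/((−4/25) − (−1)) = 47/21.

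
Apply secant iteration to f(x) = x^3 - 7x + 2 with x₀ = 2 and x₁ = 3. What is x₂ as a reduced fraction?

7/3

f(2) = -4, f(3) = 8. x₂ = 3 - 8·(3 - 2)/(8 - (-4)) = 7/3.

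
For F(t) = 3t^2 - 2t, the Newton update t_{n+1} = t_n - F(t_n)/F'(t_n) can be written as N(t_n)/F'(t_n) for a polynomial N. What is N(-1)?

3

F'(t) = 6t - 2.
N(t) = t·F'(t) - F(t) = t·(6t - 2) - (3t^2 - 2t) = 3t^2.
N(-1) = 3.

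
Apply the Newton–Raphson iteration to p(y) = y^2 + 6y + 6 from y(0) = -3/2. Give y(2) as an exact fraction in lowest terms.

p'(y) = 2y + 6.
p(-3/2) = -3/4, p'(-3/2) = 3, so y(1) = (-3/2) - (-3/4)/3 = -5/4.
p(-5/4) = 1/16, p'(-5/4) = 7/2, so y(2) = (-5/4) - (1/16)/(7/2) = -71/56.

-71/56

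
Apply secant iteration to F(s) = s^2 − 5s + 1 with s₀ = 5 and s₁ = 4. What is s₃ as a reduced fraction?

F(5) = 1, F(4) = −3. s₂ = 4 − (−3)·(4 − 5)/((−3) − 1) = 19/4.
F(4) = −3, F(19/4) = −3/16. s₃ = (19/4) − (−3/16)·((19/4) − 4)/((−3/16) − (−3)) = 24/5.

24/5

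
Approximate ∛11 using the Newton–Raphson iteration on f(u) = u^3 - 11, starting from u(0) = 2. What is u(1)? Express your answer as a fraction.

f'(u) = 3u^2.
f(2) = -3, f'(2) = 12, so u(1) = 2 - (-3)/12 = 9/4.

9/4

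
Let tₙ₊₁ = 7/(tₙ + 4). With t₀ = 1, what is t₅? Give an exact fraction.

5327/4045

t₁ = 7/(1 + 4) = 7/5.
t₂ = 7/(7/5 + 4) = 35/27.
t₃ = 7/(35/27 + 4) = 189/143.
t₄ = 7/(189/143 + 4) = 1001/761.
t₅ = 7/(1001/761 + 4) = 5327/4045.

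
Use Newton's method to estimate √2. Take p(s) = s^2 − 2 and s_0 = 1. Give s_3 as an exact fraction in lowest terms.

p'(s) = 2s.
p(1) = −1, p'(1) = 2, so s_1 = 1 − (−1)/2 = 3/2.
p(3/2) = 1/4, p'(3/2) = 3, so s_2 = (3/2) − (1/4)/3 = 17/12.
p(17/12) = 1/144, p'(17/12) = 17/6, so s_3 = (17/12) − (1/144)/(17/6) = 577/408.

577/408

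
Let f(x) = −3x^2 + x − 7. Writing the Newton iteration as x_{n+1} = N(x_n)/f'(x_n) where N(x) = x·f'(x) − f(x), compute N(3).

f'(x) = −6x + 1.
N(x) = x·f'(x) − f(x) = x·(−6x + 1) − (−3x^2 + x − 7) = −3x^2 + 7.
N(3) = −20.

−20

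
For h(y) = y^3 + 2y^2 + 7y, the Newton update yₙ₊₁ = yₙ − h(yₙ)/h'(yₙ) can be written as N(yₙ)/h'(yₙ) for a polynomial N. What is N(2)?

24

h'(y) = 3y^2 + 4y + 7.
N(y) = y·h'(y) − h(y) = y·(3y^2 + 4y + 7) − (y^3 + 2y^2 + 7y) = 2y^3 + 2y^2.
N(2) = 24.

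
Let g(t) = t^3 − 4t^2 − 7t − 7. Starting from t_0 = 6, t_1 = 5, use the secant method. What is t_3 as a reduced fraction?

g(6) = 23, g(5) = −17. t_2 = 5 − (−17)·(5 − 6)/((−17) − 23) = 217/40.
g(5) = −17, g(217/40) = −194327/64000. t_3 = (217/40) − (−194327/64000)·((217/40) − 5)/((−194327/64000) − (−17)) = 290045/52569.

290045/52569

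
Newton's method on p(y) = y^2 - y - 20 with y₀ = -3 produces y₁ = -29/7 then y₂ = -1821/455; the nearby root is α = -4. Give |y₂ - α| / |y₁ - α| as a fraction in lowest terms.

1/65

y₁ - α = -29/7 - (-4) = -29/7 + 4 = -1/7, so |y₁ - α| = 1/7.
y₂ - α = -1821/455 - (-4) = -1821/455 + 4 = -1/455, so |y₂ - α| = 1/455.
Ratio = (1/455) / (1/7) = 1/65.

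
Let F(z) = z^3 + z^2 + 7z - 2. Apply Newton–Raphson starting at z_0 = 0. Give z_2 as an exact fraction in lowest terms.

F'(z) = 3z^2 + 2z + 7.
F(0) = -2, F'(0) = 7, so z_1 = 0 - (-2)/7 = 2/7.
F(2/7) = 36/343, F'(2/7) = 383/49, so z_2 = (2/7) - (36/343)/(383/49) = 730/2681.

730/2681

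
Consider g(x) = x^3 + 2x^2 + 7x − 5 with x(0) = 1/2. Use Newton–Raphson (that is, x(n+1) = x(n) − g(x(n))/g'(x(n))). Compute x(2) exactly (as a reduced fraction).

g'(x) = 3x^2 + 4x + 7.
g(1/2) = −7/8, g'(1/2) = 39/4, so x(1) = (1/2) − (−7/8)/(39/4) = 23/39.
g(23/39) = 1715/59319, g'(23/39) = 1758/169, so x(2) = (23/39) − (1715/59319)/(1758/169) = 362191/617058.

362191/617058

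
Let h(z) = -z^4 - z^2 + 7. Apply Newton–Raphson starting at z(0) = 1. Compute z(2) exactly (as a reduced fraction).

h'(z) = -4z^3 - 2z.
h(1) = 5, h'(1) = -6, so z(1) = 1 - 5/(-6) = 11/6.
h(11/6) = -9925/1296, h'(11/6) = -1529/54, so z(2) = (11/6) - (-9925/1296)/(-1529/54) = 19117/12232.

19117/12232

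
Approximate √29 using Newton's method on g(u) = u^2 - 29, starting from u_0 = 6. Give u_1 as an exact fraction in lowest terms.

g'(u) = 2u.
g(6) = 7, g'(6) = 12, so u_1 = 6 - 7/12 = 65/12.

65/12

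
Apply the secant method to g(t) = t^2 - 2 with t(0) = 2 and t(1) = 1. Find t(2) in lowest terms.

g(2) = 2, g(1) = -1. t(2) = 1 - (-1)·(1 - 2)/((-1) - 2) = 4/3.

4/3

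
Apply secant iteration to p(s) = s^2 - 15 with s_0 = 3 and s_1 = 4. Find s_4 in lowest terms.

p(3) = -6, p(4) = 1. s_2 = 4 - 1·(4 - 3)/(1 - (-6)) = 27/7.
p(4) = 1, p(27/7) = -6/49. s_3 = (27/7) - (-6/49)·((27/7) - 4)/((-6/49) - 1) = 213/55.
p(27/7) = -6/49, p(213/55) = -6/3025. s_4 = (213/55) - (-6/3025)·((213/55) - (27/7))/((-6/3025) - (-6/49)) = 1921/496.

1921/496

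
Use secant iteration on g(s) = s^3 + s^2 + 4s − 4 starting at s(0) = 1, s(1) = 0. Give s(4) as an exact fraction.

g(1) = 2, g(0) = −4. s(2) = 0 − (−4)·(0 − 1)/((−4) − 2) = 2/3.
g(0) = −4, g(2/3) = −16/27. s(3) = (2/3) − (−16/27)·((2/3) − 0)/((−16/27) − (−4)) = 18/23.
g(2/3) = −16/27, g(18/23) = 2704/12167. s(4) = (18/23) − (2704/12167)·((18/23) − (2/3))/((2704/12167) − (−16/27)) = 6282/8365.

6282/8365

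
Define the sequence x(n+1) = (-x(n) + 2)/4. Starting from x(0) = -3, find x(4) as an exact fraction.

x(1) = (-(-3) + 2)/4 = 5/4.
x(2) = (-(5/4) + 2)/4 = 3/16.
x(3) = (-(3/16) + 2)/4 = 29/64.
x(4) = (-(29/64) + 2)/4 = 99/256.

99/256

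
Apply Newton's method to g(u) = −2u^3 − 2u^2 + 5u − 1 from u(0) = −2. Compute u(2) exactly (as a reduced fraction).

−50081/22495

g'(u) = −6u^2 − 4u + 5.
g(−2) = −3, g'(−2) = −11, so u(1) = (−2) − (−3)/(−11) = −25/11.
g(−25/11) = 1044/1331, g'(−25/11) = −2045/121, so u(2) = (−25/11) − (1044/1331)/(−2045/121) = −50081/22495.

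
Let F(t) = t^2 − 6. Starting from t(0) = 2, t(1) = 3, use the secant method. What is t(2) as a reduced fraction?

F(2) = −2, F(3) = 3. t(2) = 3 − 3·(3 − 2)/(3 − (−2)) = 12/5.

12/5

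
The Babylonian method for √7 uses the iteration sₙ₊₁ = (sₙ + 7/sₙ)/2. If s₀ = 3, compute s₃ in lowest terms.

32257/12192

s₁ = (3 + 7/3)/2 = 8/3.
s₂ = (8/3 + 7/(8/3))/2 = 127/48.
s₃ = (127/48 + 7/(127/48))/2 = 32257/12192.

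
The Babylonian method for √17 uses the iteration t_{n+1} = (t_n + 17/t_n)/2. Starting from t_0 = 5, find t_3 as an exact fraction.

t_1 = (5 + 17/5)/2 = 21/5.
t_2 = (21/5 + 17/(21/5))/2 = 433/105.
t_3 = (433/105 + 17/(433/105))/2 = 187457/45465.

187457/45465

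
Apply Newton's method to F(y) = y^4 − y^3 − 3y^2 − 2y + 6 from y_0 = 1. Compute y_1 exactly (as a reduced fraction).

8/7

F'(y) = 4y^3 − 3y^2 − 6y − 2.
F(1) = 1, F'(1) = −7, so y_1 = 1 − 1/(−7) = 8/7.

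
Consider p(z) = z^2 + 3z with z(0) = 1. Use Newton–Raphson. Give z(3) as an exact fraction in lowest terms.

p'(z) = 2z + 3.
p(1) = 4, p'(1) = 5, so z(1) = 1 − 4/5 = 1/5.
p(1/5) = 16/25, p'(1/5) = 17/5, so z(2) = (1/5) − (16/25)/(17/5) = 1/85.
p(1/85) = 256/7225, p'(1/85) = 257/85, so z(3) = (1/85) − (256/7225)/(257/85) = 1/21845.

1/21845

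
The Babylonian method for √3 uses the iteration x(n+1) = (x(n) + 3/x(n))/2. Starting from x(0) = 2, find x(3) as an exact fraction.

x(1) = (2 + 3/2)/2 = 7/4.
x(2) = (7/4 + 3/(7/4))/2 = 97/56.
x(3) = (97/56 + 3/(97/56))/2 = 18817/10864.

18817/10864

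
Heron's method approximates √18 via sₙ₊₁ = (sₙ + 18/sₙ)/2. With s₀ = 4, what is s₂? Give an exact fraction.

s₁ = (4 + 18/4)/2 = 17/4.
s₂ = (17/4 + 18/(17/4))/2 = 577/136.

577/136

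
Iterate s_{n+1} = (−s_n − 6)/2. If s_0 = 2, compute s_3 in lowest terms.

s_1 = (−2 − 6)/2 = −4.
s_2 = (−(−4) − 6)/2 = −1.
s_3 = (−(−1) − 6)/2 = −5/2.

−5/2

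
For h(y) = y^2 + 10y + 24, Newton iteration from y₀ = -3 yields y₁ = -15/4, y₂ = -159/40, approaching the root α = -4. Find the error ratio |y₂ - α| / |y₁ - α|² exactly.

2/5

y₁ - α = -15/4 - (-4) = -15/4 + 4 = 1/4, so |y₁ - α| = 1/4.
y₂ - α = -159/40 - (-4) = -159/40 + 4 = 1/40, so |y₂ - α| = 1/40.
|y₁ - α|² = 1/16.
Ratio = (1/40) / (1/16) = 2/5.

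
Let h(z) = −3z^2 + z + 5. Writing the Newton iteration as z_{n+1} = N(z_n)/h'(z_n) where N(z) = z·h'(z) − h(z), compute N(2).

−17

h'(z) = −6z + 1.
N(z) = z·h'(z) − h(z) = z·(−6z + 1) − (−3z^2 + z + 5) = −3z^2 − 5.
N(2) = −17.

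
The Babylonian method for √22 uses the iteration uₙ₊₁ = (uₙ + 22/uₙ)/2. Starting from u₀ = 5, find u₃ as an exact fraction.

u₁ = (5 + 22/5)/2 = 47/10.
u₂ = (47/10 + 22/(47/10))/2 = 4409/940.
u₃ = (4409/940 + 22/(4409/940))/2 = 38878481/8288920.

38878481/8288920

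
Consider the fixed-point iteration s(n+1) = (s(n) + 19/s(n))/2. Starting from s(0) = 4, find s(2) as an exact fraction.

2441/560

s(1) = (4 + 19/4)/2 = 35/8.
s(2) = (35/8 + 19/(35/8))/2 = 2441/560.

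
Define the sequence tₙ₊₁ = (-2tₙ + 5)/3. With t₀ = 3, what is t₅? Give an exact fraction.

179/243

t₁ = (-2·3 + 5)/3 = -1/3.
t₂ = (-2·(-1/3) + 5)/3 = 17/9.
t₃ = (-2·(17/9) + 5)/3 = 11/27.
t₄ = (-2·(11/27) + 5)/3 = 113/81.
t₅ = (-2·(113/81) + 5)/3 = 179/243.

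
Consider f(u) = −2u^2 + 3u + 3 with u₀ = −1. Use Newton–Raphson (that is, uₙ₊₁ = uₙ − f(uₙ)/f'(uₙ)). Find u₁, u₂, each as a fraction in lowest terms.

f'(u) = −4u + 3.
f(−1) = −2, f'(−1) = 7, so u₁ = (−1) − (−2)/7 = −5/7.
f(−5/7) = −8/49, f'(−5/7) = 41/7, so u₂ = (−5/7) − (−8/49)/(41/7) = −197/287.

u₁ = −5/7, u₂ = −197/287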